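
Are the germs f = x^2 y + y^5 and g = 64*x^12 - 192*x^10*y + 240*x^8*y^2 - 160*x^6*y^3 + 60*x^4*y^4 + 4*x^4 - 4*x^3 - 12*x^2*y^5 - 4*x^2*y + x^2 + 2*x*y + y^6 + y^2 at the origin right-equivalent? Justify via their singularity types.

The Hessian of f at 0 has rank 0. Corank 2; j^3 = x^2*y has shape L^2 M (L != M), so D-series; mu = 6 gives D_6. The Hessian of g at 0 has rank 1. Corank 1: A-series; mu = 5 gives A_5. f is D_6 but g is A_5, hence not right-equivalent.

No.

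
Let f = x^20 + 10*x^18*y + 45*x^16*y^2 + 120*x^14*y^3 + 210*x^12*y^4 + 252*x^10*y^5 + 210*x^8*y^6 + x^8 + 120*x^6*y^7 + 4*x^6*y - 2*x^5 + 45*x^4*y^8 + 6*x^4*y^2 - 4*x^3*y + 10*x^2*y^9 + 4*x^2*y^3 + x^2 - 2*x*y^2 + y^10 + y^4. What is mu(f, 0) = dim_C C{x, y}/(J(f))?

The Hessian of f at 0 is [[2, 0], [0, 0]] with rank 1, so corank 1. A Groebner basis of the Jacobian ideal J(f) in C{x,y} is {x^2*y^2 - x*y/2 + y^3/2, -5*x^2*y + x*y^3 + 2*x - 2*y^2, x^2 - 2*x*y^2 + y^4, x^3 - x*y/2 + y^3/2}; counting standard monomials gives mu = 9. Corank 1: A-series; mu = 9 gives A_9.

9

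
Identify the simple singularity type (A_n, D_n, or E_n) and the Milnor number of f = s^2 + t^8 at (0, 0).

Type A_7, Milnor number mu = 7.

The Hessian of f at 0 has rank 1. Corank 1: A-series; mu = 7 gives A_7.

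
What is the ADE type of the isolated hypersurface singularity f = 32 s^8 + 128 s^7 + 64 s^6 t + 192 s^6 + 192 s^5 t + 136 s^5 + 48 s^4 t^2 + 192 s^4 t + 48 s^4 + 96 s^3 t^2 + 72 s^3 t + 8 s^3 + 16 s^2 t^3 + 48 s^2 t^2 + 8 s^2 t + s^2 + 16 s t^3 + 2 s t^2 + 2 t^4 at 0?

A_3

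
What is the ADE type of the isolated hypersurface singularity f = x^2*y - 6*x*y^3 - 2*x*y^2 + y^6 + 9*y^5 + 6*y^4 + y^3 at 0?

D7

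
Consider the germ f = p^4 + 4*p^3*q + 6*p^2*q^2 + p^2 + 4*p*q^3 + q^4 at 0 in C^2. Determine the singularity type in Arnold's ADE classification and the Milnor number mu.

The Hessian of f at 0 has rank 1. Corank 1: A-series; mu = 3 gives A_3.

Type A3, Milnor number mu = 3.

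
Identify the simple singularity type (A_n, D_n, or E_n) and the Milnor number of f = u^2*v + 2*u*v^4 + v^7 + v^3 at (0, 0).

Type D_{4}, Milnor number mu = 4.

The Hessian of f at 0 has rank 0. Corank 2; j^3 = v*(u^2 + v^2) splits into three distinct lines over C (the quadratic factor has nonzero discriminant), so D_4.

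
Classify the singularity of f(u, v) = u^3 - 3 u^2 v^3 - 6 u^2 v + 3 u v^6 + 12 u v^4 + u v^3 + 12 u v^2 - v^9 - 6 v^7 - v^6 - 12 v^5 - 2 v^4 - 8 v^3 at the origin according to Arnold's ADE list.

E7

The Hessian of f at 0 has rank 0. Corank 2; j^3 = (u - 2*v)^3 is a perfect cube, so E-series; the 4-jet and mu = 7 give E_7.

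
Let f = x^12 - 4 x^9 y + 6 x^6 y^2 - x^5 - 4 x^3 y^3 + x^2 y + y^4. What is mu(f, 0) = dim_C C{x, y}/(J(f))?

5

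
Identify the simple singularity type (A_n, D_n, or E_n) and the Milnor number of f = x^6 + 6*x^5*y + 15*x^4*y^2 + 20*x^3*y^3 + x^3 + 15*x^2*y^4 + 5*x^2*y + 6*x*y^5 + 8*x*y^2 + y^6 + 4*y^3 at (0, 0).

Type D_{7}, Milnor number mu = 7.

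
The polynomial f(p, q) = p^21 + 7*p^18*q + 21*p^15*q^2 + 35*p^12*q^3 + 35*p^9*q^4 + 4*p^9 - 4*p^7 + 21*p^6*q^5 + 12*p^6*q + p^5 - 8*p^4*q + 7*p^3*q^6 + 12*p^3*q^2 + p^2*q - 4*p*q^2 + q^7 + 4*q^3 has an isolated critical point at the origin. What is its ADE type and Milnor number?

The Hessian of f at 0 has rank 0. Corank 2; j^3 = q*(p - 2*q)^2 has shape L^2 M (L != M), so D-series; mu = 8 gives D_8.

Type D_{8}, Milnor number mu = 8.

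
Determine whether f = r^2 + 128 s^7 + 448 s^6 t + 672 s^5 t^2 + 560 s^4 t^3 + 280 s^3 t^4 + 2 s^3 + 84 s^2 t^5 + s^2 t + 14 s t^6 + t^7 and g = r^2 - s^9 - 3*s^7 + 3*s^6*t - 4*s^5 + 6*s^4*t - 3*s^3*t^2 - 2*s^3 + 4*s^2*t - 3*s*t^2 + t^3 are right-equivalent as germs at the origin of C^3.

No.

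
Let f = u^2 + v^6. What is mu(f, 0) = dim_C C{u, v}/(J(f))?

The Hessian of f at 0 has rank 1. Corank 1: A-series; mu = 5 gives A_5.

5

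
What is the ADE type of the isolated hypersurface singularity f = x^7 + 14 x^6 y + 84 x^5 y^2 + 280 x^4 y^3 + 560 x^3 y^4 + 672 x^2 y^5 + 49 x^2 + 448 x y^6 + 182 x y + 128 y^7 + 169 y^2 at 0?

A_{6}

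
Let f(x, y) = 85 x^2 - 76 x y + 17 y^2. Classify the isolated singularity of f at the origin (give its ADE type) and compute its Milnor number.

Type A_{1}, Milnor number mu = 1.

The Hessian of f at 0 is [[170, -76], [-76, 34]] with rank 2, so corank 0. A Groebner basis of the Jacobian ideal J(f) in C{x,y} is {x, y}; counting standard monomials gives mu = 1. Corank 0: nondegenerate Morse point, so A_1.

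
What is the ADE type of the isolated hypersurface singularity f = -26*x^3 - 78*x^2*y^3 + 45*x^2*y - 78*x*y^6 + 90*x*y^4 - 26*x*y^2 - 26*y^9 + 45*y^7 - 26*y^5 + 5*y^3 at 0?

D4

The Hessian of f at 0 has rank 0. Corank 2; j^3 = -(2*x - y)*(13*x^2 - 16*x*y + 5*y^2) splits into three distinct lines over C (the quadratic factor has nonzero discriminant), so D_4.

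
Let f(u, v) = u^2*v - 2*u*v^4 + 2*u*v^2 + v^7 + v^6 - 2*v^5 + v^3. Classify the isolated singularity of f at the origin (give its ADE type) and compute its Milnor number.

The Hessian of f at 0 has rank 0. Corank 2; j^3 = v*(u + v)^2 has shape L^2 M (L != M), so D-series; mu = 7 gives D_7.

Type D7, Milnor number mu = 7.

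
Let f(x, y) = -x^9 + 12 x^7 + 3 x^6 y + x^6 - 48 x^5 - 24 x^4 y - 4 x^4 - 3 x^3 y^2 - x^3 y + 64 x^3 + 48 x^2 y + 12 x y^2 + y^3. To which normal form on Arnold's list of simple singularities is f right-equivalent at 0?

E_{7}

The Hessian of f at 0 has rank 0. Corank 2; j^3 = (4*x + y)^3 is a perfect cube, so E-series; the 4-jet and mu = 7 give E_7.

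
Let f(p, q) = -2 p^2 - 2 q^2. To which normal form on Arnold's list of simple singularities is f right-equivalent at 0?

The Hessian of f at 0 is [[-4, 0], [0, -4]] with rank 2, so corank 0. A Groebner basis of the Jacobian ideal J(f) in C{p,q} is {p, q}; counting standard monomials gives mu = 1. Corank 0: nondegenerate Morse point, so A_1.

A1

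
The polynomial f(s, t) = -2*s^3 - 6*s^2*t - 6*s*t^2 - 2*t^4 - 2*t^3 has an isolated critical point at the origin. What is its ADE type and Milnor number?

Type E6, Milnor number mu = 6.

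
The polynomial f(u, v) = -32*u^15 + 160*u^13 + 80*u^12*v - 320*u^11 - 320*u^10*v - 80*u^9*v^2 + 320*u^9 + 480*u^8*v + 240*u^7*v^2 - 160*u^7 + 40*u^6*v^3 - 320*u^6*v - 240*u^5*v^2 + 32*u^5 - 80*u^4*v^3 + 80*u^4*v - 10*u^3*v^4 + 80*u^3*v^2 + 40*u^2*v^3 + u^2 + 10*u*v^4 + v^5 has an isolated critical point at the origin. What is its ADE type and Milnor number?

Type A_{4}, Milnor number mu = 4.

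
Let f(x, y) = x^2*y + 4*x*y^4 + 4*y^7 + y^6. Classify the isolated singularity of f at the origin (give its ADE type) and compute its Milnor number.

The Hessian of f at 0 is [[0, 0], [0, 0]] with rank 0, so corank 2. A Groebner basis of the Jacobian ideal J(f) in C{x,y} is {x*y/2 + y^4, x^3, x^2*y, -x^2/3 + x*y^2}; counting standard monomials gives mu = 7. Corank 2; j^3 = x^2*y has shape L^2 M (L != M), so D-series; mu = 7 gives D_7.

Type D_7, Milnor number mu = 7.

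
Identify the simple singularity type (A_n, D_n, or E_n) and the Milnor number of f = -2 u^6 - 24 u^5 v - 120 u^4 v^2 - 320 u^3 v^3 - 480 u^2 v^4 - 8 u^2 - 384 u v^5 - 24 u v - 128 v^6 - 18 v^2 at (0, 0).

The Hessian of f at 0 has rank 1. Corank 1: A-series; mu = 5 gives A_5.

Type A_5, Milnor number mu = 5.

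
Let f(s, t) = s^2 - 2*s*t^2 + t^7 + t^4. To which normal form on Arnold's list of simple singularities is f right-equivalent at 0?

The Hessian of f at 0 has rank 1. Corank 1: A-series; mu = 6 gives A_6.

A_{6}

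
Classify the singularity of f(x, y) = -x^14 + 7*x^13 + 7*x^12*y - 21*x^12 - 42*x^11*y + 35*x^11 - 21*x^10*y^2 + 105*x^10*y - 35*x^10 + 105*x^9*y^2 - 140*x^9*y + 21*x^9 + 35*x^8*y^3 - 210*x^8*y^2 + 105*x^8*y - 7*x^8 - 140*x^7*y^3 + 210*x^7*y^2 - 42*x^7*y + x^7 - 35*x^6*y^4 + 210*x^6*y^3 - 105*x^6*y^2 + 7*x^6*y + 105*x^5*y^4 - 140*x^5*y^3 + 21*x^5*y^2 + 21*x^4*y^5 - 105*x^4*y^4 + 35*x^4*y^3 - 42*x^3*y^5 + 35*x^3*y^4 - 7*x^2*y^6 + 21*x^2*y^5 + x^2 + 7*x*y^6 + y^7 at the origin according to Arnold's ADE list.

A_6

The Hessian of f at 0 has rank 1. Corank 1: A-series; mu = 6 gives A_6.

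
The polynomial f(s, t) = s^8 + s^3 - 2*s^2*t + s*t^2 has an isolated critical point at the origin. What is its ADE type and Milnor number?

Type D9, Milnor number mu = 9.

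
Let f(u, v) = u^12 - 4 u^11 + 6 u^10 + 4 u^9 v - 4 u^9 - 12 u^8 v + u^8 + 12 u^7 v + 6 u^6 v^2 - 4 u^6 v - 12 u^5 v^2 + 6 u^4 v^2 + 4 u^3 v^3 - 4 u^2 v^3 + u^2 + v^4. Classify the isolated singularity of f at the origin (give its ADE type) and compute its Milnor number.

The Hessian of f at 0 has rank 1. Corank 1: A-series; mu = 3 gives A_3.

Type A3, Milnor number mu = 3.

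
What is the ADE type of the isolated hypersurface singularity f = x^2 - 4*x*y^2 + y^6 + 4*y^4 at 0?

The Hessian of f at 0 has rank 1. Corank 1: A-series; mu = 5 gives A_5.

A_{5}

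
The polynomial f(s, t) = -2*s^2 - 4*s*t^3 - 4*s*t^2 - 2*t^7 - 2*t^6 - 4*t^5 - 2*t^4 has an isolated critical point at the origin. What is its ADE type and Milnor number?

Type A6, Milnor number mu = 6.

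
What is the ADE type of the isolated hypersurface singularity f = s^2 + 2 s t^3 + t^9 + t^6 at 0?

A8

The Hessian of f at 0 has rank 1. Corank 1: A-series; mu = 8 gives A_8.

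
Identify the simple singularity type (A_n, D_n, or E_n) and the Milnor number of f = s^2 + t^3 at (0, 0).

Type A2, Milnor number mu = 2.

The Hessian of f at 0 is [[2, 0], [0, 0]] with rank 1, so corank 1. A Groebner basis of the Jacobian ideal J(f) in C{s,t} is {t^2, s}; counting standard monomials gives mu = 2. Corank 1: A-series; mu = 2 gives A_2.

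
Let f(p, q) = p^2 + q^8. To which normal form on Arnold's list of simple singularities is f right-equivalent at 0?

A_7

The Hessian of f at 0 has rank 1. Corank 1: A-series; mu = 7 gives A_7.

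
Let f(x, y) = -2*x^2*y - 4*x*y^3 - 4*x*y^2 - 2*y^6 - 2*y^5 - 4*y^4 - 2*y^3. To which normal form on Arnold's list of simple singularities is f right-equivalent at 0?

D_{7}

The Hessian of f at 0 is [[0, 0], [0, 0]] with rank 0, so corank 2. A Groebner basis of the Jacobian ideal J(f) in C{x,y} is {x^3 - x^2/2 - 7*x*y^2/2 + 3*x*y/2 + 2*y^2, x^2*y + x^2/6 + 13*x*y^2/6 - 5*x*y/6 - y^2, x*y + y^3 + y^2}; counting standard monomials gives mu = 7. Corank 2; j^3 = -2*y*(x + y)^2 has shape L^2 M (L != M), so D-series; mu = 7 gives D_7.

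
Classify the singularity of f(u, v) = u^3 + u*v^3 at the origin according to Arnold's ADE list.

E_{7}

The Hessian of f at 0 has rank 0. Corank 2; j^3 = u^3 is a perfect cube, so E-series; the 4-jet and mu = 7 give E_7.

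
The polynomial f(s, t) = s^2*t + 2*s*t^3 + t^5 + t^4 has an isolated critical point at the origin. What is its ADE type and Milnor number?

The Hessian of f at 0 has rank 0. Corank 2; j^3 = s^2*t has shape L^2 M (L != M), so D-series; mu = 5 gives D_5.

Type D_5, Milnor number mu = 5.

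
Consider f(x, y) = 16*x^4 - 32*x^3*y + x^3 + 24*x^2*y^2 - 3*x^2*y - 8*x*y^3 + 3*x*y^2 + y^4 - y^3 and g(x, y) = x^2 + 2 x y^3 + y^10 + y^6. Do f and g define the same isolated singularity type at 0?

No.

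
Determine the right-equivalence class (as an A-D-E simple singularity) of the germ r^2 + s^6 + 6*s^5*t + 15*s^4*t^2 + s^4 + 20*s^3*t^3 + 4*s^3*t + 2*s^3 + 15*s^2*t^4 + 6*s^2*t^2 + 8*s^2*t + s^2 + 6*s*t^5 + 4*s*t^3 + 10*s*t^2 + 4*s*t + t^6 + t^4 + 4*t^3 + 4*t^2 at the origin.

A_{5}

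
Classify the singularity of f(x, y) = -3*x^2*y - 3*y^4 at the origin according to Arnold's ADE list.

D_{5}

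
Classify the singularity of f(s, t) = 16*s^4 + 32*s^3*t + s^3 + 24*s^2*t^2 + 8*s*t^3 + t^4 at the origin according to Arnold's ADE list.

E_6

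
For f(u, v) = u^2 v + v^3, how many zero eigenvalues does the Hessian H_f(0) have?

2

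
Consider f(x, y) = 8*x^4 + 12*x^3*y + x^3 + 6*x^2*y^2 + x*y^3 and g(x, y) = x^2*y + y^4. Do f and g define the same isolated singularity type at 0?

No.

The Hessian of f at 0 is [[0, 0], [0, 0]] with rank 0, so corank 2. A Groebner basis of the Jacobian ideal J(f) in C{x,y} is {3*x^2/4 + y^4 + y^3/4, x^3, x^2*y - x^2/4 - y^3/12, x^2 + x*y^2 + y^3/3}; counting standard monomials gives mu = 7. Corank 2; j^3 = x^3 is a perfect cube, so E-series; the 4-jet and mu = 7 give E_7. The Hessian of g at 0 is [[0, 0], [0, 0]] with rank 0, so corank 2. A Groebner basis of the Jacobian ideal J(g) in C{x,y} is {x^3, x^2/4 + y^3, x*y}; counting standard monomials gives mu = 5. Corank 2; j^3 = x^2*y has shape L^2 M (L != M), so D-series; mu = 5 gives D_5. f is E_7 but g is D_5, hence not right-equivalent.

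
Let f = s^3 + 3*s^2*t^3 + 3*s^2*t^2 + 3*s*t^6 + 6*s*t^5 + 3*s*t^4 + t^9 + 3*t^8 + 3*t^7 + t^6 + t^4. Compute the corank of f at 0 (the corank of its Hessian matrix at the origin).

2

The Hessian at 0 is [[0, 0], [0, 0]] of rank 0; hence corank 2.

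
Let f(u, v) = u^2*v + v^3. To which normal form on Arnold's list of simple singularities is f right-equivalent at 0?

D4

The Hessian of f at 0 is [[0, 0], [0, 0]] with rank 0, so corank 2. A Groebner basis of the Jacobian ideal J(f) in C{u,v} is {v^3, u^2 + 3*v^2, u*v}; counting standard monomials gives mu = 4. Corank 2; j^3 = v*(u^2 + v^2) splits into three distinct lines over C (the quadratic factor has nonzero discriminant), so D_4.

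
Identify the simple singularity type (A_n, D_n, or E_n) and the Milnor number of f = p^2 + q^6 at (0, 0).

Type A_5, Milnor number mu = 5.

The Hessian of f at 0 is [[2, 0], [0, 0]] with rank 1, so corank 1. A Groebner basis of the Jacobian ideal J(f) in C{p,q} is {q^5, p}; counting standard monomials gives mu = 5. Corank 1: A-series; mu = 5 gives A_5.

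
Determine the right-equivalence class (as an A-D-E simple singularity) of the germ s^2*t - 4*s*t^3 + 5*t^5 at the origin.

The Hessian of f at 0 has rank 0. Corank 2; j^3 = s^2*t has shape L^2 M (L != M), so D-series; mu = 6 gives D_6.

D_{6}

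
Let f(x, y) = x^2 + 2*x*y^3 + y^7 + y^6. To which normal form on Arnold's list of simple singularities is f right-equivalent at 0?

A_6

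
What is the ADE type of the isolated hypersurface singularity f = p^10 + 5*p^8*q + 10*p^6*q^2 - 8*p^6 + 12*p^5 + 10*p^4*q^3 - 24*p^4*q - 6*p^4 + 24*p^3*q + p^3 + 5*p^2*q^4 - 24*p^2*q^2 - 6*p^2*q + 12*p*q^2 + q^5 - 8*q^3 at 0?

E_8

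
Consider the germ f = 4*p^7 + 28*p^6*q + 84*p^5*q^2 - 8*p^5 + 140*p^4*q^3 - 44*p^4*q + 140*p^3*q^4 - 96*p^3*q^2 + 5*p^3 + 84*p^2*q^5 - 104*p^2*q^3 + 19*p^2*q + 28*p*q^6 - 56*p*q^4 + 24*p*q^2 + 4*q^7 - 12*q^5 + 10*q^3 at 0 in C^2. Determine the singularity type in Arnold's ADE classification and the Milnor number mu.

The Hessian of f at 0 is [[0, 0], [0, 0]] with rank 0, so corank 2. A Groebner basis of the Jacobian ideal J(f) in C{p,q} is {q^3, p^2 - 6*q^2, p*q + 3*q^2}; counting standard monomials gives mu = 4. Corank 2; j^3 = (p + q)*(5*p^2 + 14*p*q + 10*q^2) splits into three distinct lines over C (the quadratic factor has nonzero discriminant), so D_4.

Type D4, Milnor number mu = 4.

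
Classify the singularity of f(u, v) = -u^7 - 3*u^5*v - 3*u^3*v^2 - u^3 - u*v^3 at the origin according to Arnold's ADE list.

E7

The Hessian of f at 0 has rank 0. Corank 2; j^3 = -u^3 is a perfect cube, so E-series; the 4-jet and mu = 7 give E_7.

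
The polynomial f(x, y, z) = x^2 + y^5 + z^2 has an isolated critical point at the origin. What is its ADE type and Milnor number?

The Hessian of f at 0 has rank 2. Corank 1: A-series; mu = 4 gives A_4.

Type A_4, Milnor number mu = 4.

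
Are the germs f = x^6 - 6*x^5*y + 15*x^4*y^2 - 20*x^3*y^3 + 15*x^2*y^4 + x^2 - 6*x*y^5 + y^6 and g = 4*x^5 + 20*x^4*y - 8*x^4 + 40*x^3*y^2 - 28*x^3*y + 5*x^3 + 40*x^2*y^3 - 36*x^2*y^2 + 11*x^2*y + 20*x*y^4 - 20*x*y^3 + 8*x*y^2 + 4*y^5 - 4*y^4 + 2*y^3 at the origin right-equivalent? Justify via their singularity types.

The Hessian of f at 0 has rank 1. Corank 1: A-series; mu = 5 gives A_5. The Hessian of g at 0 has rank 0. Corank 2; j^3 = (x + y)*(5*x^2 + 6*x*y + 2*y^2) splits into three distinct lines over C (the quadratic factor has nonzero discriminant), so D_4. f is A_5 but g is D_4, hence not right-equivalent.

No.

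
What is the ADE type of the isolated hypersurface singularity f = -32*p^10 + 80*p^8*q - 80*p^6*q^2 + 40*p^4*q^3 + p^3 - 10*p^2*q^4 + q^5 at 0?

The Hessian of f at 0 is [[0, 0], [0, 0]] with rank 0, so corank 2. A Groebner basis of the Jacobian ideal J(f) in C{p,q} is {q^4, p^2}; counting standard monomials gives mu = 8. Corank 2; j^3 = p^3 is a perfect cube, so E-series; the 5-jet and mu = 8 give E_8.

E_8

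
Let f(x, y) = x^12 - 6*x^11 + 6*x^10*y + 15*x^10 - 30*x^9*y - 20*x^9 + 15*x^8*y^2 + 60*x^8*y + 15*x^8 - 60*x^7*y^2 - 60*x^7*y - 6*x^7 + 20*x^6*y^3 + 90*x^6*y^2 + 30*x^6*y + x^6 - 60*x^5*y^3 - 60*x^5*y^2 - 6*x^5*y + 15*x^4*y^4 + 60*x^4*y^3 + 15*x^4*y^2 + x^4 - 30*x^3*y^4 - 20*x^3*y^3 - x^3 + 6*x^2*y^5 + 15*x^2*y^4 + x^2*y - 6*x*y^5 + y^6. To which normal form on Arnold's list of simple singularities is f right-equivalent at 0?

The Hessian of f at 0 has rank 0. Corank 2; j^3 = -x^2*(x - y) has shape L^2 M (L != M), so D-series; mu = 7 gives D_7.

D_{7}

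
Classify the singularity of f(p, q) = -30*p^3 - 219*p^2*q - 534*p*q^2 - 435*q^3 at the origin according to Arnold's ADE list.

The Hessian of f at 0 is [[0, 0], [0, 0]] with rank 0, so corank 2. A Groebner basis of the Jacobian ideal J(f) in C{p,q} is {q^3, p^2 - 71*q^2/11, p*q + 28*q^2/11}; counting standard monomials gives mu = 4. Corank 2; j^3 = -3*(2*p + 5*q)*(5*p^2 + 24*p*q + 29*q^2) splits into three distinct lines over C (the quadratic factor has nonzero discriminant), so D_4.

D4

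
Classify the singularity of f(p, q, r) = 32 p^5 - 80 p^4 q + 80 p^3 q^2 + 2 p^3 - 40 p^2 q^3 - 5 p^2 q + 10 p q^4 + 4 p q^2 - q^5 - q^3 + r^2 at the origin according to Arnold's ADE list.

The Hessian of f at 0 is [[0, 0, 0], [0, 0, 0], [0, 0, 2]] with rank 1, so corank 2. A Groebner basis of the Jacobian ideal J(f) in C{p,q,r} is {-p*q/10 + q^4 + q^2/10, p*q^2 - q^3, p^2 - 3*p*q/2 + q^2/2, r}; counting standard monomials gives mu = 6. Corank 2; j^3 = (p - q)^2*(2*p - q) has shape L^2 M (L != M), so D-series; mu = 6 gives D_6.

D_6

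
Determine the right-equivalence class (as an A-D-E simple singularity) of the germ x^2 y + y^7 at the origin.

D8

The Hessian of f at 0 is [[0, 0], [0, 0]] with rank 0, so corank 2. A Groebner basis of the Jacobian ideal J(f) in C{x,y} is {x^2/7 + y^6, x^3, x*y}; counting standard monomials gives mu = 8. Corank 2; j^3 = x^2*y has shape L^2 M (L != M), so D-series; mu = 8 gives D_8.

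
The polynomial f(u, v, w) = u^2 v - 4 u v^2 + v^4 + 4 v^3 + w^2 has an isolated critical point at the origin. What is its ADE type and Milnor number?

Type D_5, Milnor number mu = 5.

The Hessian of f at 0 is [[0, 0, 0], [0, 0, 0], [0, 0, 2]] with rank 1, so corank 2. A Groebner basis of the Jacobian ideal J(f) in C{u,v,w} is {u^3 + 2*u^2 - 8*v^2, u^2/4 + v^3 - v^2, u*v - 2*v^2, w}; counting standard monomials gives mu = 5. Corank 2; j^3 = v*(u - 2*v)^2 has shape L^2 M (L != M), so D-series; mu = 5 gives D_5.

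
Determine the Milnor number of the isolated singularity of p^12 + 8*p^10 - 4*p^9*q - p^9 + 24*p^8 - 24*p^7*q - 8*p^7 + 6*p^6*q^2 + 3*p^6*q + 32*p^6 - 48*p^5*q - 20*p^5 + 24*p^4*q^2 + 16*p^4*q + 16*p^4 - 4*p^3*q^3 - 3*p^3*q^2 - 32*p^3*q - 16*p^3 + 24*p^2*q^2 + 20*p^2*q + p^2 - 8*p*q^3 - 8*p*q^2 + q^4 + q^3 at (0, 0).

2

The Hessian of f at 0 is [[2, 0], [0, 0]] with rank 1, so corank 1. A Groebner basis of the Jacobian ideal J(f) in C{p,q} is {q^2, p}; counting standard monomials gives mu = 2. Corank 1: A-series; mu = 2 gives A_2.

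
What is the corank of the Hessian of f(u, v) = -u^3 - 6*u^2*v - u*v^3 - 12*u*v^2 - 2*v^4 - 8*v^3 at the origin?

2

The Hessian at 0 is [[0, 0], [0, 0]] of rank 0; hence corank 2.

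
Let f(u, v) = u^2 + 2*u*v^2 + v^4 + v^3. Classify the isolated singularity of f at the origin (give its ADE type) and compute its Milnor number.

Type A_{2}, Milnor number mu = 2.

The Hessian of f at 0 has rank 1. Corank 1: A-series; mu = 2 gives A_2.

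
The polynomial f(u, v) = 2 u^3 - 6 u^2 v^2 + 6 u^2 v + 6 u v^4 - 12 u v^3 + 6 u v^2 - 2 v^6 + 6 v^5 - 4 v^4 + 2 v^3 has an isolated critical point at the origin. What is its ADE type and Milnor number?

Type E_6, Milnor number mu = 6.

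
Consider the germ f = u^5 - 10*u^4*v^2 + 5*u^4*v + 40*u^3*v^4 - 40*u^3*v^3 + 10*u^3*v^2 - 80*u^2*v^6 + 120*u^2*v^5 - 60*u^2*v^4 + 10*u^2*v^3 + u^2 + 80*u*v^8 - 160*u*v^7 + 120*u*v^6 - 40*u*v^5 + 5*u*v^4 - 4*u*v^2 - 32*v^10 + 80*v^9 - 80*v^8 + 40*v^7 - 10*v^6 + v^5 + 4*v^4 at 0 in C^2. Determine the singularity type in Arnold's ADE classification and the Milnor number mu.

The Hessian of f at 0 has rank 1. Corank 1: A-series; mu = 4 gives A_4.

Type A4, Milnor number mu = 4.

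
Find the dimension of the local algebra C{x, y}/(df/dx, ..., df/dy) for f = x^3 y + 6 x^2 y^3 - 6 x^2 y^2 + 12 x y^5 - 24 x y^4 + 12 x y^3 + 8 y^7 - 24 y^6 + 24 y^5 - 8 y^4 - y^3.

The Hessian of f at 0 is [[0, 0], [0, 0]] with rank 0, so corank 2. A Groebner basis of the Jacobian ideal J(f) in C{x,y} is {x^3 - 12*x*y^2 - 3*y^2, x^2*y - 4*x*y^2, y^3}; counting standard monomials gives mu = 7. Corank 2; j^3 = -y^3 is a perfect cube, so E-series; the 4-jet and mu = 7 give E_7.

7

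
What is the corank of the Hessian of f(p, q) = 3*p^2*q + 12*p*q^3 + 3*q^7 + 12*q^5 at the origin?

2

Hessian at 0 has rank 0.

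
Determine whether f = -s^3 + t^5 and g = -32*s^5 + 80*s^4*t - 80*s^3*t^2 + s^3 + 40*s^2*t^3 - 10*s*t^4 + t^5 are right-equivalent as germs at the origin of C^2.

Yes.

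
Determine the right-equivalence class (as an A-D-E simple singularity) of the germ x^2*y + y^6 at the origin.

The Hessian of f at 0 has rank 0. Corank 2; j^3 = x^2*y has shape L^2 M (L != M), so D-series; mu = 7 gives D_7.

D_{7}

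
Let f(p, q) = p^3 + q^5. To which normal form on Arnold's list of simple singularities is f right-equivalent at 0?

E_8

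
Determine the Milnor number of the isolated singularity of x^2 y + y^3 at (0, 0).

4

The Hessian of f at 0 has rank 0. Corank 2; j^3 = y*(x^2 + y^2) splits into three distinct lines over C (the quadratic factor has nonzero discriminant), so D_4.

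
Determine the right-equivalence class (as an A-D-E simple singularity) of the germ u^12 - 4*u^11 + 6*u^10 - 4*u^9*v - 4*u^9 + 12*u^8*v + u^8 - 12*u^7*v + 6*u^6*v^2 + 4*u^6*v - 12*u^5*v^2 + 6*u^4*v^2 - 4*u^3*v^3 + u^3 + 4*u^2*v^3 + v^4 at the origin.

E_6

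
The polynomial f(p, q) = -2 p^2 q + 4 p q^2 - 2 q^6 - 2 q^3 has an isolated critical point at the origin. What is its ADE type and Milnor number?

Type D_7, Milnor number mu = 7.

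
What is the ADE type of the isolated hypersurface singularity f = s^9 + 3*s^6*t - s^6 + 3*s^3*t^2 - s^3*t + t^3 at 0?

E7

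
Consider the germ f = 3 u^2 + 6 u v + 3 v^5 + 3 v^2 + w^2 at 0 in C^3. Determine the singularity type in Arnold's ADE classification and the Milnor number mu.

The Hessian of f at 0 has rank 2. Corank 1: A-series; mu = 4 gives A_4.

Type A4, Milnor number mu = 4.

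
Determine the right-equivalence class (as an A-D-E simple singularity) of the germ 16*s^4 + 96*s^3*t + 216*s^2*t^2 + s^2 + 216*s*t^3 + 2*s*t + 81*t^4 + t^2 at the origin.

A_3

The Hessian of f at 0 is [[2, 2], [2, 2]] with rank 1, so corank 1. A Groebner basis of the Jacobian ideal J(f) in C{s,t} is {t^3, s + t}; counting standard monomials gives mu = 3. Corank 1: A-series; mu = 3 gives A_3.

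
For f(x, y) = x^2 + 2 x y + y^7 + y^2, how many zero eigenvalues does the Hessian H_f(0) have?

1

Hessian at 0 has rank 1.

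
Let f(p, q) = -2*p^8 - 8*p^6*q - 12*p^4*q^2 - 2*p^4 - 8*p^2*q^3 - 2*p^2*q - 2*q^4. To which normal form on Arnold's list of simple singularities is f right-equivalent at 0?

D5

The Hessian of f at 0 has rank 0. Corank 2; j^3 = -2*p^2*q has shape L^2 M (L != M), so D-series; mu = 5 gives D_5.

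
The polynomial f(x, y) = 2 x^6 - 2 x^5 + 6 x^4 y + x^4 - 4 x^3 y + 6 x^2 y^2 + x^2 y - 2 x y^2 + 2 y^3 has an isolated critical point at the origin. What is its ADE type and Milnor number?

Type D_4, Milnor number mu = 4.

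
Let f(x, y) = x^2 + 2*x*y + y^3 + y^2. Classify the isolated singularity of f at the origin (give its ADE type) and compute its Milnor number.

The Hessian of f at 0 is [[2, 2], [2, 2]] with rank 1, so corank 1. A Groebner basis of the Jacobian ideal J(f) in C{x,y} is {y^2, x + y}; counting standard monomials gives mu = 2. Corank 1: A-series; mu = 2 gives A_2.

Type A_{2}, Milnor number mu = 2.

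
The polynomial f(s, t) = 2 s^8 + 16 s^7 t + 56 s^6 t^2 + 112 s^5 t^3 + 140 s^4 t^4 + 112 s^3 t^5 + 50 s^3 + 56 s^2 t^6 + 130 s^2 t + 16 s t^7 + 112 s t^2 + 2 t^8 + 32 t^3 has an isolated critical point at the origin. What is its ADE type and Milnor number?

Type D_9, Milnor number mu = 9.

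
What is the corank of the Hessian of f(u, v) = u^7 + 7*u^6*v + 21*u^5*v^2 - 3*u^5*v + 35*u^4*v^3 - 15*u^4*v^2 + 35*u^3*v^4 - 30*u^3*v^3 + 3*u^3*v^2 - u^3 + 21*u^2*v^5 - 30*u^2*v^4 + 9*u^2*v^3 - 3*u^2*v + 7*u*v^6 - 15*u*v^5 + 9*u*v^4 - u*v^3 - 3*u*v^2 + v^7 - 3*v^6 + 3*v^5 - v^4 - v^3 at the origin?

2

Hessian at 0 has rank 0.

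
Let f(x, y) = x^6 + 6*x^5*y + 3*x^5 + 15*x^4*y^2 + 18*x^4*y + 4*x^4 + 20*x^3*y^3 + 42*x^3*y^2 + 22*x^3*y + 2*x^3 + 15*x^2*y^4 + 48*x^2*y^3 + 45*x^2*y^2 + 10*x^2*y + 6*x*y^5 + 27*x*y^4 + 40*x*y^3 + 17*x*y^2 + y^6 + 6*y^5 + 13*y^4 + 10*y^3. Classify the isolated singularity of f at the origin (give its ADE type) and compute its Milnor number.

Type D_{4}, Milnor number mu = 4.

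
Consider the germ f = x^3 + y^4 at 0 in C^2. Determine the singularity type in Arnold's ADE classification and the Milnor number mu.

Type E_6, Milnor number mu = 6.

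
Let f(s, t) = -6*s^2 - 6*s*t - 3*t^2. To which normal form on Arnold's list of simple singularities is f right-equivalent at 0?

The Hessian of f at 0 has rank 2. Corank 0: nondegenerate Morse point, so A_1.

A1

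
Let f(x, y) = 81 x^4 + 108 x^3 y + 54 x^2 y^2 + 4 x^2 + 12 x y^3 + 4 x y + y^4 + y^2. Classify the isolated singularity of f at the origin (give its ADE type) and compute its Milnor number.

The Hessian of f at 0 has rank 1. Corank 1: A-series; mu = 3 gives A_3.

Type A_{3}, Milnor number mu = 3.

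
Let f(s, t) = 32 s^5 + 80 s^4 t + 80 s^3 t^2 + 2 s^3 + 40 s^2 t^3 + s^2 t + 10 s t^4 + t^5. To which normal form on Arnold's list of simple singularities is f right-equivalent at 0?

D_6

The Hessian of f at 0 has rank 0. Corank 2; j^3 = s^2*(2*s + t) has shape L^2 M (L != M), so D-series; mu = 6 gives D_6.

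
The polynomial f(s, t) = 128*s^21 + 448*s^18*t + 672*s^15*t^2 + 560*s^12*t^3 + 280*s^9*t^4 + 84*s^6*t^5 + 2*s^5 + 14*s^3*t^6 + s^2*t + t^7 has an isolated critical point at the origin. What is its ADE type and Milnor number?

The Hessian of f at 0 has rank 0. Corank 2; j^3 = s^2*t has shape L^2 M (L != M), so D-series; mu = 8 gives D_8.

Type D8, Milnor number mu = 8.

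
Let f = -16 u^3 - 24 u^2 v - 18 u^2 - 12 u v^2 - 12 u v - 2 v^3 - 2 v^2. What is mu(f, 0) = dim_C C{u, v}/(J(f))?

2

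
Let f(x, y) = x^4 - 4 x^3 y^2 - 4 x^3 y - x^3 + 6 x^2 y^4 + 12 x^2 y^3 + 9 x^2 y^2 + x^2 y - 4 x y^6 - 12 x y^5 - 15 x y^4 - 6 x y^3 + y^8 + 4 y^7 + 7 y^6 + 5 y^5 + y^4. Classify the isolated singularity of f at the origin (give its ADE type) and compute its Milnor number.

The Hessian of f at 0 is [[0, 0], [0, 0]] with rank 0, so corank 2. A Groebner basis of the Jacobian ideal J(f) in C{x,y} is {x*y^2, x*y/3 + y^3, x^2 - 4*x*y/3}; counting standard monomials gives mu = 5. Corank 2; j^3 = -x^2*(x - y) has shape L^2 M (L != M), so D-series; mu = 5 gives D_5.

Type D5, Milnor number mu = 5.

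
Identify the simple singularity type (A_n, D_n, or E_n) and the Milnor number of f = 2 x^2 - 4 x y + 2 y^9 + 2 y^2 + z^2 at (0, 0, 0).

The Hessian of f at 0 has rank 2. Corank 1: A-series; mu = 8 gives A_8.

Type A8, Milnor number mu = 8.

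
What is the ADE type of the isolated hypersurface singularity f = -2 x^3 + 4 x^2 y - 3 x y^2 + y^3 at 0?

The Hessian of f at 0 is [[0, 0], [0, 0]] with rank 0, so corank 2. A Groebner basis of the Jacobian ideal J(f) in C{x,y} is {y^3, x^2 - 3*y^2/2, x*y - 3*y^2/2}; counting standard monomials gives mu = 4. Corank 2; j^3 = -(x - y)*(2*x^2 - 2*x*y + y^2) splits into three distinct lines over C (the quadratic factor has nonzero discriminant), so D_4.

D_{4}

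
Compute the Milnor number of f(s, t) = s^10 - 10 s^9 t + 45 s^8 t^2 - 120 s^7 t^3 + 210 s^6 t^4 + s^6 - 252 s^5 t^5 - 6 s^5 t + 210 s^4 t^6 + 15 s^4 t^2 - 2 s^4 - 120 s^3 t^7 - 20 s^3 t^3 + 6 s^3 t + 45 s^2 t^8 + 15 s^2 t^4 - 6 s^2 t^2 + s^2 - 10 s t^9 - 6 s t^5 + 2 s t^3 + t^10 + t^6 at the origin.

The Hessian of f at 0 is [[2, 0], [0, 0]] with rank 1, so corank 1. A Groebner basis of the Jacobian ideal J(f) in C{s,t} is {4*s*t^2 - s + t^5 - t^3, -s^2/2 + s*t^3 - s*t/2 - t^4/2, s^3, s^2*t - s*t^2 + s/3 + t^3/3}; counting standard monomials gives mu = 9. Corank 1: A-series; mu = 9 gives A_9.

9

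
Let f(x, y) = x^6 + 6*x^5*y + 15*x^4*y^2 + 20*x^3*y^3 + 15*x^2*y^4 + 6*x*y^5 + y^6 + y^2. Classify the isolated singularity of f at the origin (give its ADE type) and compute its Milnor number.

Type A5, Milnor number mu = 5.

The Hessian of f at 0 is [[0, 0], [0, 2]] with rank 1, so corank 1. A Groebner basis of the Jacobian ideal J(f) in C{x,y} is {x^5, y}; counting standard monomials gives mu = 5. Corank 1: A-series; mu = 5 gives A_5.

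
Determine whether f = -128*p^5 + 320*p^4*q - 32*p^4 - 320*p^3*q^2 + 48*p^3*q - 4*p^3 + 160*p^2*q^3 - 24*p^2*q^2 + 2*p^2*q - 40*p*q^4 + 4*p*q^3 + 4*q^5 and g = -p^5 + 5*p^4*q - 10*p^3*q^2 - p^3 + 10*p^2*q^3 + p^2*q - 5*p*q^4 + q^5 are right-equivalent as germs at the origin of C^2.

Yes.

The Hessian of f at 0 has rank 0. Corank 2; j^3 = -2*p^2*(2*p - q) has shape L^2 M (L != M), so D-series; mu = 6 gives D_6. The Hessian of g at 0 has rank 0. Corank 2; j^3 = -p^2*(p - q) has shape L^2 M (L != M), so D-series; mu = 6 gives D_6. Both have type D_6, hence right-equivalent.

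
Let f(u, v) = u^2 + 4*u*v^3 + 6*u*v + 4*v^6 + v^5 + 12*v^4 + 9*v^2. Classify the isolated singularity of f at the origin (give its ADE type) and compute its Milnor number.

Type A_{4}, Milnor number mu = 4.

The Hessian of f at 0 has rank 1. Corank 1: A-series; mu = 4 gives A_4.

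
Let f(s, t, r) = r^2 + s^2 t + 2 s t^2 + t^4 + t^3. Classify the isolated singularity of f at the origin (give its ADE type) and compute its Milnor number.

Type D5, Milnor number mu = 5.

The Hessian of f at 0 is [[0, 0, 0], [0, 0, 0], [0, 0, 2]] with rank 1, so corank 2. A Groebner basis of the Jacobian ideal J(f) in C{s,t,r} is {s^3 - s^2/4 + t^2/4, s^2/4 + t^3 - t^2/4, s*t + t^2, r}; counting standard monomials gives mu = 5. Corank 2; j^3 = t*(s + t)^2 has shape L^2 M (L != M), so D-series; mu = 5 gives D_5.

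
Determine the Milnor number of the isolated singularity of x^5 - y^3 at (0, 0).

8

The Hessian of f at 0 is [[0, 0], [0, 0]] with rank 0, so corank 2. A Groebner basis of the Jacobian ideal J(f) in C{x,y} is {x^4, y^2}; counting standard monomials gives mu = 8. Corank 2; j^3 = -y^3 is a perfect cube, so E-series; the 5-jet and mu = 8 give E_8.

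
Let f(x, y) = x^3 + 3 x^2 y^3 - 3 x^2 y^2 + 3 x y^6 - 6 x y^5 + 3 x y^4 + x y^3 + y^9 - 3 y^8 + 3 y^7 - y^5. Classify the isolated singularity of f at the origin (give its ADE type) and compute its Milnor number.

Type E_7, Milnor number mu = 7.

The Hessian of f at 0 has rank 0. Corank 2; j^3 = x^3 is a perfect cube, so E-series; the 4-jet and mu = 7 give E_7.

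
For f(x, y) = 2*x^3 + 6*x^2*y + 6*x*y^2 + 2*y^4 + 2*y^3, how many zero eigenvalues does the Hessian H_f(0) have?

2

Hessian at 0 has rank 0.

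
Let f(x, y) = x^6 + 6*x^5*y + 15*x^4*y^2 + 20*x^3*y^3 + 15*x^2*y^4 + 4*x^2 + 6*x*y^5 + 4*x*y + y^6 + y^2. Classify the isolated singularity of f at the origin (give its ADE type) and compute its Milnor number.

Type A_5, Milnor number mu = 5.

The Hessian of f at 0 has rank 1. Corank 1: A-series; mu = 5 gives A_5.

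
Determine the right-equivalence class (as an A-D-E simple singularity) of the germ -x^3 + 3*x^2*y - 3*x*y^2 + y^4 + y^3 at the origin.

E_6

The Hessian of f at 0 has rank 0. Corank 2; j^3 = -(x - y)^3 is a perfect cube, so E-series; the 4-jet and mu = 6 give E_6.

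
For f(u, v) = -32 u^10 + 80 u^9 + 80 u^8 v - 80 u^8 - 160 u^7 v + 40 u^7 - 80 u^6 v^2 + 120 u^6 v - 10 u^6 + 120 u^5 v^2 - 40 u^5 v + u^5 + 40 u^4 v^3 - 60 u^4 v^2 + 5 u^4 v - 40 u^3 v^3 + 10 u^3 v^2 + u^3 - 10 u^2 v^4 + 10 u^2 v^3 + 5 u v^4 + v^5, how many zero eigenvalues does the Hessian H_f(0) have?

2

Hessian at 0 has rank 0.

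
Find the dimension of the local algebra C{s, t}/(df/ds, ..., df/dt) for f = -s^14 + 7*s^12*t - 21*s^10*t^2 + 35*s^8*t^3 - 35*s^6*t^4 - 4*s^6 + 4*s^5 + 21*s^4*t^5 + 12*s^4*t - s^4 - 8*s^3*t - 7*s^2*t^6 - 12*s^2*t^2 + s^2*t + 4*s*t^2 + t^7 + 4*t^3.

The Hessian of f at 0 is [[0, 0], [0, 0]] with rank 0, so corank 2. A Groebner basis of the Jacobian ideal J(f) in C{s,t} is {32*s^2/1017 + s*t^3 + 2041*s*t^2/1356 + 5113*s*t/16272 + 1529*t^3/1017 + 1363*t^2/2712, -16*s^2/339 - 1589*s*t^2/904 - 2387*s*t/5424 + t^4 - 2041*t^3/1356 - 625*t^2/904, s^3 - 512*s^2/1017 - 28*s*t^2/339 - 1045*s*t/1017 - 56*t^3/1017 - 14*t^2/339, s^2*t - s*t/2 - t^2}; counting standard monomials gives mu = 8. Corank 2; j^3 = t*(s + 2*t)^2 has shape L^2 M (L != M), so D-series; mu = 8 gives D_8.

8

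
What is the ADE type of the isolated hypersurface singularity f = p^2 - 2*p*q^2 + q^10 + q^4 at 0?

A_{9}

The Hessian of f at 0 has rank 1. Corank 1: A-series; mu = 9 gives A_9.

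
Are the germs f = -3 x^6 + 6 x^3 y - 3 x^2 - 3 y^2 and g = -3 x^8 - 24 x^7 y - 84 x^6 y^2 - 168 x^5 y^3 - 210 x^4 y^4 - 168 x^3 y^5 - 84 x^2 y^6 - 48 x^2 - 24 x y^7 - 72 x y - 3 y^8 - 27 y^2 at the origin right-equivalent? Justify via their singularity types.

No.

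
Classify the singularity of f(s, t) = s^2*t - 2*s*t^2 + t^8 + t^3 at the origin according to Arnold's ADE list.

D_{9}

The Hessian of f at 0 is [[0, 0], [0, 0]] with rank 0, so corank 2. A Groebner basis of the Jacobian ideal J(f) in C{s,t} is {s^2/8 + t^7 - t^2/8, s^3 - t^3, s*t - t^2}; counting standard monomials gives mu = 9. Corank 2; j^3 = t*(s - t)^2 has shape L^2 M (L != M), so D-series; mu = 9 gives D_9.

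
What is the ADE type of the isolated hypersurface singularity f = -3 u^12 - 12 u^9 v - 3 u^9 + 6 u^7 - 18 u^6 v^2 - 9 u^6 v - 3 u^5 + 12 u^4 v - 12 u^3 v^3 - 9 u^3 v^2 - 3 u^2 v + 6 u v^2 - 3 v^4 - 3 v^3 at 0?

The Hessian of f at 0 is [[0, 0], [0, 0]] with rank 0, so corank 2. A Groebner basis of the Jacobian ideal J(f) in C{u,v} is {u^3 + u^2/4 - v^2/4, u^2/4 + v^3 - v^2/4, u*v - v^2}; counting standard monomials gives mu = 5. Corank 2; j^3 = -3*v*(u - v)^2 has shape L^2 M (L != M), so D-series; mu = 5 gives D_5.

D_{5}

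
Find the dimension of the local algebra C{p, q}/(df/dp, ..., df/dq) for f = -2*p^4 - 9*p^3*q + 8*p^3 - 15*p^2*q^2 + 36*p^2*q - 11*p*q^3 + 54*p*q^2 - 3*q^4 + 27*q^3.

7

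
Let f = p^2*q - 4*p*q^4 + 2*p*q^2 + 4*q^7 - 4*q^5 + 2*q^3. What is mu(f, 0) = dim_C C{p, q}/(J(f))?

4

The Hessian of f at 0 has rank 0. Corank 2; j^3 = q*(p^2 + 2*p*q + 2*q^2) splits into three distinct lines over C (the quadratic factor has nonzero discriminant), so D_4.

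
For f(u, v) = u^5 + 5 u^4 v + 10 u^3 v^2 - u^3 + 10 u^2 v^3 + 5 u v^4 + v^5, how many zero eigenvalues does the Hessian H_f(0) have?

Hessian at 0 has rank 0.

2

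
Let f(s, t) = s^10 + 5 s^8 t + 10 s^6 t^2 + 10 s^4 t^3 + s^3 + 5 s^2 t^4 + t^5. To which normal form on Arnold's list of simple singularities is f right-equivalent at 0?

E_8

The Hessian of f at 0 has rank 0. Corank 2; j^3 = s^3 is a perfect cube, so E-series; the 5-jet and mu = 8 give E_8.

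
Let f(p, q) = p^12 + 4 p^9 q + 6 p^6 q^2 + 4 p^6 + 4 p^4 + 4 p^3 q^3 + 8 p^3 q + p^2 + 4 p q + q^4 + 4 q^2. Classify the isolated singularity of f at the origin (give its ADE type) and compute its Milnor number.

Type A3, Milnor number mu = 3.

The Hessian of f at 0 has rank 1. Corank 1: A-series; mu = 3 gives A_3.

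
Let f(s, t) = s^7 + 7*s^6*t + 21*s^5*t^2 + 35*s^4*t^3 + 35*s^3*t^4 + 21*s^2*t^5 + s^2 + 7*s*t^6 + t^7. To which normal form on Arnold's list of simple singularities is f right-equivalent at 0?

A_{6}

The Hessian of f at 0 has rank 1. Corank 1: A-series; mu = 6 gives A_6.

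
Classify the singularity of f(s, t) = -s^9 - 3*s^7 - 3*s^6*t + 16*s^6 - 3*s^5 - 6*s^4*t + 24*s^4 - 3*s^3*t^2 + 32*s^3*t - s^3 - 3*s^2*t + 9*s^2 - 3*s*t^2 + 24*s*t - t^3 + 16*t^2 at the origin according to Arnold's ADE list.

A_{2}

The Hessian of f at 0 has rank 1. Corank 1: A-series; mu = 2 gives A_2.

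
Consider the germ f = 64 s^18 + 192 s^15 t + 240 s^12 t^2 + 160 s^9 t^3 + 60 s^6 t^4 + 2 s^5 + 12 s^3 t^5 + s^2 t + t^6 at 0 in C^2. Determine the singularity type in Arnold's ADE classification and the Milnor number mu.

Type D_7, Milnor number mu = 7.

The Hessian of f at 0 has rank 0. Corank 2; j^3 = s^2*t has shape L^2 M (L != M), so D-series; mu = 7 gives D_7.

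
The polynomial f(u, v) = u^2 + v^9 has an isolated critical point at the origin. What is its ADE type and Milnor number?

Type A_{8}, Milnor number mu = 8.

The Hessian of f at 0 has rank 1. Corank 1: A-series; mu = 8 gives A_8.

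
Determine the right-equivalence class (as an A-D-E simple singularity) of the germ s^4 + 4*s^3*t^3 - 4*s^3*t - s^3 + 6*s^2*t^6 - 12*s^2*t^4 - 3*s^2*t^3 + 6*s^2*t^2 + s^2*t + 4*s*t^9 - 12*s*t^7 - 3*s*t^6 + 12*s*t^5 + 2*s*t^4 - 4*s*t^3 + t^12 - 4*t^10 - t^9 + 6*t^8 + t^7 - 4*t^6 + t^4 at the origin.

D_{5}

The Hessian of f at 0 is [[0, 0], [0, 0]] with rank 0, so corank 2. A Groebner basis of the Jacobian ideal J(f) in C{s,t} is {s*t^2, s*t/4 + t^3, s^2 - s*t}; counting standard monomials gives mu = 5. Corank 2; j^3 = -s^2*(s - t) has shape L^2 M (L != M), so D-series; mu = 5 gives D_5.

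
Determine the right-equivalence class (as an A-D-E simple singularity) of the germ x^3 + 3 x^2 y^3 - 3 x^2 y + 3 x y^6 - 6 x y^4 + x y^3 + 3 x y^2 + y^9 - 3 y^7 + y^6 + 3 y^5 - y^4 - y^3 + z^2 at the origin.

The Hessian of f at 0 is [[0, 0, 0], [0, 0, 0], [0, 0, 2]] with rank 1, so corank 2. A Groebner basis of the Jacobian ideal J(f) in C{x,y,z} is {x^3 - 3*x^2*y - 6*x^2 + 12*x*y - 6*y^2, 3*x^2 + x*y^2 - 6*x*y + 3*y^2, 3*x^2 - 6*x*y + y^3 + 3*y^2, z}; counting standard monomials gives mu = 7. Corank 2; j^3 = (x - y)^3 is a perfect cube, so E-series; the 4-jet and mu = 7 give E_7.

E7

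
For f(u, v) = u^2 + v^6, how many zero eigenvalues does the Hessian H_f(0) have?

1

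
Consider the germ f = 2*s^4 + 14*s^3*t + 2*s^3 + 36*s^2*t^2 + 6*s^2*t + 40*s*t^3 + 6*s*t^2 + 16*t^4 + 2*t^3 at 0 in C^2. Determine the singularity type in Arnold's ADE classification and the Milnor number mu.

Type E_7, Milnor number mu = 7.

The Hessian of f at 0 has rank 0. Corank 2; j^3 = 2*(s + t)^3 is a perfect cube, so E-series; the 4-jet and mu = 7 give E_7.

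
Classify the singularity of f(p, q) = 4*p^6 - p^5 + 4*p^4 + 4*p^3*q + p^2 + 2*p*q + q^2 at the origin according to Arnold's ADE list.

A_4

The Hessian of f at 0 is [[2, 2], [2, 2]] with rank 1, so corank 1. A Groebner basis of the Jacobian ideal J(f) in C{p,q} is {-p/2 + q^3 - q/2, p^2 - q^2, p*q + q^2}; counting standard monomials gives mu = 4. Corank 1: A-series; mu = 4 gives A_4.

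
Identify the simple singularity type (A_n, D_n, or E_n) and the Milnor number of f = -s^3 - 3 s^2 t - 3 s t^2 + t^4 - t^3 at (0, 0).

The Hessian of f at 0 has rank 0. Corank 2; j^3 = -(s + t)^3 is a perfect cube, so E-series; the 4-jet and mu = 6 give E_6.

Type E6, Milnor number mu = 6.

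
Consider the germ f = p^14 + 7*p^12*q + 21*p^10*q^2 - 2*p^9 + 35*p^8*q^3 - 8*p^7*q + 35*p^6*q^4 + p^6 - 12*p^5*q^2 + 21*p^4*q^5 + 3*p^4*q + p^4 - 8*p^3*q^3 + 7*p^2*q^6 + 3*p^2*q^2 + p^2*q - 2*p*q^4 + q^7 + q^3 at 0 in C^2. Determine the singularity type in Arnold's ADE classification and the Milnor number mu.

Type D4, Milnor number mu = 4.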